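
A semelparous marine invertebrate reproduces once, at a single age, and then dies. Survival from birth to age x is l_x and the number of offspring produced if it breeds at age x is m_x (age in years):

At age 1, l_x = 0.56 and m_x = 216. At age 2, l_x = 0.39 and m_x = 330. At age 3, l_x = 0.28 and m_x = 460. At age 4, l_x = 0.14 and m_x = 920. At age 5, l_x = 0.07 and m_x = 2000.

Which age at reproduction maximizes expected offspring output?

5

Expected offspring if breeding at age x = l_x × m_x:
  age 1: 0.56 × 216 = 120.960
  age 2: 0.39 × 330 = 128.700
  age 3: 0.28 × 460 = 128.800
  age 4: 0.14 × 920 = 128.800
  age 5: 0.07 × 2000 = 140.000
Maximum at age 5 (140.000).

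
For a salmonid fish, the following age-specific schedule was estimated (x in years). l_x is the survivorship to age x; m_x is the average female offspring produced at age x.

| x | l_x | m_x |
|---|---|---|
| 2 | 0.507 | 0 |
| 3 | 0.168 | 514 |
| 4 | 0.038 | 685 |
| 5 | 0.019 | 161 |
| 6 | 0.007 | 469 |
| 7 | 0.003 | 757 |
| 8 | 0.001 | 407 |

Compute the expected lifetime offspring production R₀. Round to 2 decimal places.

R₀ = Σ l_x m_x:
  age 2: 0.507 × 0 = 0.0000
  age 3: 0.168 × 514 = 86.3520
  age 4: 0.038 × 685 = 26.0300
  age 5: 0.019 × 161 = 3.0590
  age 6: 0.007 × 469 = 3.2830
  age 7: 0.003 × 757 = 2.2710
  age 8: 0.001 × 407 = 0.4070
R₀ = 0.0000 + 86.3520 + 26.0300 + 3.0590 + 3.2830 + 2.2710 + 0.4070 = 121.4020

121.40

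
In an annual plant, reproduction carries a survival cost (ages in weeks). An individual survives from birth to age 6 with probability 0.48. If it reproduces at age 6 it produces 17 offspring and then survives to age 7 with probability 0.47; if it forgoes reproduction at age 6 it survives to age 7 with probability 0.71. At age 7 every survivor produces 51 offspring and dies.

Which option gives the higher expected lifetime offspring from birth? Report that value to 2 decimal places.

breed at age 6: R₀ = 0.48 × (17 + 0.47 × 51) = 0.48 × 40.9700 = 19.6656
delay to age 7: R₀ = 0.48 × (0.71 × 51) = 0.48 × 36.2100 = 17.3808
Higher: breed at age 6 (19.6656).

19.67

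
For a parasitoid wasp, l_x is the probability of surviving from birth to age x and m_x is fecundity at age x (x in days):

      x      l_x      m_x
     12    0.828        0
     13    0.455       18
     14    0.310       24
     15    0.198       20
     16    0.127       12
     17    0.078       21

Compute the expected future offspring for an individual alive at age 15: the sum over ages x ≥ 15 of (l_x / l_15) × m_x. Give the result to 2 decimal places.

35.97

l_15 = 0.198. Conditional survival from age 15 to x is l_x / l_15.
  x=15: (0.198/0.198) × 20 = 20.0000
  x=16: (0.127/0.198) × 12 = 7.6970
  x=17: (0.078/0.198) × 21 = 8.2727
Sum = 20.0000 + 7.6970 + 8.2727 = 35.9697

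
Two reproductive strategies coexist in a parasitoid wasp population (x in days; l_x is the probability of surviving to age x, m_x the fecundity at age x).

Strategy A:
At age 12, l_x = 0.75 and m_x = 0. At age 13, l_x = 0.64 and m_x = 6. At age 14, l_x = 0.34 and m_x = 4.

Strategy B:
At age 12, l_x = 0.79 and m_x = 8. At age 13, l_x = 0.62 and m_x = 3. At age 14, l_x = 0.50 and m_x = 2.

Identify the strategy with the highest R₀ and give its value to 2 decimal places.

9.18

Strategy A: R₀ = 0.75×0 + 0.64×6 + 0.34×4 = 5.2000
Strategy B: R₀ = 0.79×8 + 0.62×3 + 0.50×2 = 9.1800
Highest R₀: strategy B with 9.1800.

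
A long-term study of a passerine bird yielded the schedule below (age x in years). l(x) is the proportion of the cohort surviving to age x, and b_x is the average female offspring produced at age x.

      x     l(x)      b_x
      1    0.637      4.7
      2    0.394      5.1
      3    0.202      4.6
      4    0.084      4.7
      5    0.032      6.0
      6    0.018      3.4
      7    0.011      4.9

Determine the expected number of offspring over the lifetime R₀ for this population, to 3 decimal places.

6.634

R₀ = Σ l(x) b_x:
  age 1: 0.637 × 4.7 = 2.9939
  age 2: 0.394 × 5.1 = 2.0094
  age 3: 0.202 × 4.6 = 0.9292
  age 4: 0.084 × 4.7 = 0.3948
  age 5: 0.032 × 6.0 = 0.1920
  age 6: 0.018 × 3.4 = 0.0612
  age 7: 0.011 × 4.9 = 0.0539
R₀ = 2.9939 + 2.0094 + 0.9292 + 0.3948 + 0.1920 + 0.0612 + 0.0539 = 6.6344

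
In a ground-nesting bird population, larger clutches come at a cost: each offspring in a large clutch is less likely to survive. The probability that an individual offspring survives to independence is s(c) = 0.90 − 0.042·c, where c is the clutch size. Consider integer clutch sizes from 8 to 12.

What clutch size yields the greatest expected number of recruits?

11

Expected recruits = c × s(c):
  c=8: 8 × 0.564 = 4.512
  c=9: 9 × 0.522 = 4.698
  c=10: 10 × 0.480 = 4.800
  c=11: 11 × 0.438 = 4.818
  c=12: 12 × 0.396 = 4.752
Maximum at c = 11 (4.818 recruits).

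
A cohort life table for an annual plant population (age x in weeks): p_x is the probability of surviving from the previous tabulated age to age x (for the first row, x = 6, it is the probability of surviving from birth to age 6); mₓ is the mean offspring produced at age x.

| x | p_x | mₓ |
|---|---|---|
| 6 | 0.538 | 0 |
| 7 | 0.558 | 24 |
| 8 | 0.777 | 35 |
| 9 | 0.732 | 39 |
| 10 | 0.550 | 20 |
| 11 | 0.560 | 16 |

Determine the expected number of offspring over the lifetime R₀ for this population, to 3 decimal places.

Survivorship from birth: l_x = p_6·p_7·…·p_x.
  l_6 = 0.53800
  l_7 = 0.30020
  l_8 = 0.23326
  l_9 = 0.17075
  l_10 = 0.09391
  l_11 = 0.05259
R₀ = Σ l_x mₓ:
  age 6: 0.53800 × 0 = 0.0000
  age 7: 0.30020 × 24 = 7.2048
  age 8: 0.23326 × 35 = 8.1641
  age 9: 0.17075 × 39 = 6.6593
  age 10: 0.09391 × 20 = 1.8782
  age 11: 0.05259 × 16 = 0.8414
R₀ = 0.0000 + 7.2048 + 8.1641 + 6.6593 + 1.8782 + 0.8414 = 24.7478

24.748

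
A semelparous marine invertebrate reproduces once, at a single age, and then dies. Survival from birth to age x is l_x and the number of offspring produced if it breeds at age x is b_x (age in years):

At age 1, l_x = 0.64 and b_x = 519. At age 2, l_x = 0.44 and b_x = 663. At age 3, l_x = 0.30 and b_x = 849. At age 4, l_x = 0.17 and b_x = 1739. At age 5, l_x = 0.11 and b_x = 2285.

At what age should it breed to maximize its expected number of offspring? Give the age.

1

Expected offspring if breeding at age x = l_x × b_x:
  age 1: 0.64 × 519 = 332.160
  age 2: 0.44 × 663 = 291.720
  age 3: 0.30 × 849 = 254.700
  age 4: 0.17 × 1739 = 295.630
  age 5: 0.11 × 2285 = 251.350
Maximum at age 1 (332.160).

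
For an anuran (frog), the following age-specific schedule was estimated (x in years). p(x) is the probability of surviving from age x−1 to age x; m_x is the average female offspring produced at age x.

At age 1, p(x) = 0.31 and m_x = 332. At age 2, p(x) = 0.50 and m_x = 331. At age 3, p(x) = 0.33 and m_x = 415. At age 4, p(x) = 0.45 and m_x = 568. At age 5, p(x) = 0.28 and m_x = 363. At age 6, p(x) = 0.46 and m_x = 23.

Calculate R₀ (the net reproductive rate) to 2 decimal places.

Survivorship from birth: l_x = p_1·p_2·…·p_x.
  l_1 = 0.31000
  l_2 = 0.15500
  l_3 = 0.05115
  l_4 = 0.02302
  l_5 = 0.00644
  l_6 = 0.00296
R₀ = Σ l_x m_x:
  age 1: 0.31000 × 332 = 102.9200
  age 2: 0.15500 × 331 = 51.3050
  age 3: 0.05115 × 415 = 21.2273
  age 4: 0.02302 × 568 = 13.0754
  age 5: 0.00644 × 363 = 2.3377
  age 6: 0.00296 × 23 = 0.0681
R₀ = 102.9200 + 51.3050 + 21.2273 + 13.0754 + 2.3377 + 0.0681 = 190.9334

190.93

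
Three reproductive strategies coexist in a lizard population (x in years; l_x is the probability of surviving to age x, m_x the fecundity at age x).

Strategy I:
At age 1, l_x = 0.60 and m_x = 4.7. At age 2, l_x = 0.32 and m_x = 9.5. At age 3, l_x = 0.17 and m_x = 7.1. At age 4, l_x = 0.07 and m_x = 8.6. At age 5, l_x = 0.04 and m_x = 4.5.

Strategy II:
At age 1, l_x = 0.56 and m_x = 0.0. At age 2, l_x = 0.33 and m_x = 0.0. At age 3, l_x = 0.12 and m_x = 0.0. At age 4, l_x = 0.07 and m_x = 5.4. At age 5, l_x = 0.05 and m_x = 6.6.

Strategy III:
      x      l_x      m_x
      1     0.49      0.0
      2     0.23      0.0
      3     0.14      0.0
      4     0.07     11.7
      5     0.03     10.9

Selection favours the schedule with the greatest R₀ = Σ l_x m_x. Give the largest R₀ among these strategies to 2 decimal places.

Strategy I: R₀ = 0.60×4.7 + 0.32×9.5 + 0.17×7.1 + 0.07×8.6 + 0.04×4.5 = 7.8490
Strategy II: R₀ = 0.56×0.0 + 0.33×0.0 + 0.12×0.0 + 0.07×5.4 + 0.05×6.6 = 0.7080
Strategy III: R₀ = 0.49×0.0 + 0.23×0.0 + 0.14×0.0 + 0.07×11.7 + 0.03×10.9 = 1.1460
Highest R₀: strategy I with 7.8490.

7.85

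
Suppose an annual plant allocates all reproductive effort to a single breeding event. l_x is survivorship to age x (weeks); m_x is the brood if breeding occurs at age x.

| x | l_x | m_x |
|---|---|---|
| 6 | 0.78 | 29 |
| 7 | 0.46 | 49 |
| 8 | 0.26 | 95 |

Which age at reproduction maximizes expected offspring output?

8

Expected offspring if breeding at age x = l_x × m_x:
  age 6: 0.78 × 29 = 22.620
  age 7: 0.46 × 49 = 22.540
  age 8: 0.26 × 95 = 24.700
Maximum at age 8 (24.700).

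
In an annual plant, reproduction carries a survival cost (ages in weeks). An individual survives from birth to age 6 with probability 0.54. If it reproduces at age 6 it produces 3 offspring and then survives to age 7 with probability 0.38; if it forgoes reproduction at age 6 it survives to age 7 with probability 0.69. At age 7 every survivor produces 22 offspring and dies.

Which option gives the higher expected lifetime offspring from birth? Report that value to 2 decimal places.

breed at age 6: R₀ = 0.54 × (3 + 0.38 × 22) = 0.54 × 11.3600 = 6.1344
delay to age 7: R₀ = 0.54 × (0.69 × 22) = 0.54 × 15.1800 = 8.1972
Higher: delay to age 7 (8.1972).

8.20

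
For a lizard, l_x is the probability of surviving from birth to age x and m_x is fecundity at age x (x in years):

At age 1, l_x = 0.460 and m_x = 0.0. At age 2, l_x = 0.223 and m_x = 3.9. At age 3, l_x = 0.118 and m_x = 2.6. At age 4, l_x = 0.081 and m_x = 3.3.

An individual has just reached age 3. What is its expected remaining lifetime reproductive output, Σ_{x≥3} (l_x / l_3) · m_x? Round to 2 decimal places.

l_3 = 0.118. Conditional survival from age 3 to x is l_x / l_3.
  x=3: (0.118/0.118) × 2.6 = 2.6000
  x=4: (0.081/0.118) × 3.3 = 2.2653
Sum = 2.6000 + 2.2653 = 4.8653

4.87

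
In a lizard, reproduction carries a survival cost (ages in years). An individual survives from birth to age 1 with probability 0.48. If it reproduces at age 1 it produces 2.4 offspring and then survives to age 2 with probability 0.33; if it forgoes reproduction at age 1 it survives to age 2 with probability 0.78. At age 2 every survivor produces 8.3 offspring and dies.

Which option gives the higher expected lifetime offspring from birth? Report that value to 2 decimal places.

3.11

breed at age 1: R₀ = 0.48 × (2.4 + 0.33 × 8.3) = 0.48 × 5.1390 = 2.4667
delay to age 2: R₀ = 0.48 × (0.78 × 8.3) = 0.48 × 6.4740 = 3.1075
Higher: delay to age 2 (3.1075).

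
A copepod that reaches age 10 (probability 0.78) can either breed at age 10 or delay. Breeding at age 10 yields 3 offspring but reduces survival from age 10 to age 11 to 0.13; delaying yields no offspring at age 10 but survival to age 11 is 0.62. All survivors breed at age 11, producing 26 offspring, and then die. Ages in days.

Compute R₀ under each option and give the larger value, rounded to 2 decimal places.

breed at age 10: R₀ = 0.78 × (3 + 0.13 × 26) = 0.78 × 6.3800 = 4.9764
delay to age 11: R₀ = 0.78 × (0.62 × 26) = 0.78 × 16.1200 = 12.5736
Higher: delay to age 11 (12.5736).

12.57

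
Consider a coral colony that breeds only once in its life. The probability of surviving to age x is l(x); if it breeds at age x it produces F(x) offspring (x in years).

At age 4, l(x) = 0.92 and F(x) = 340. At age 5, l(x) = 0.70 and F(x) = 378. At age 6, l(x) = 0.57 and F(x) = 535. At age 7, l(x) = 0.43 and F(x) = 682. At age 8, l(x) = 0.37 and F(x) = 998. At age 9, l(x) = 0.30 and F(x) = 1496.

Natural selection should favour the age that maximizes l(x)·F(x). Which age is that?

Expected offspring if breeding at age x = l(x) × F(x):
  age 4: 0.92 × 340 = 312.800
  age 5: 0.70 × 378 = 264.600
  age 6: 0.57 × 535 = 304.950
  age 7: 0.43 × 682 = 293.260
  age 8: 0.37 × 998 = 369.260
  age 9: 0.30 × 1496 = 448.800
Maximum at age 9 (448.800).

9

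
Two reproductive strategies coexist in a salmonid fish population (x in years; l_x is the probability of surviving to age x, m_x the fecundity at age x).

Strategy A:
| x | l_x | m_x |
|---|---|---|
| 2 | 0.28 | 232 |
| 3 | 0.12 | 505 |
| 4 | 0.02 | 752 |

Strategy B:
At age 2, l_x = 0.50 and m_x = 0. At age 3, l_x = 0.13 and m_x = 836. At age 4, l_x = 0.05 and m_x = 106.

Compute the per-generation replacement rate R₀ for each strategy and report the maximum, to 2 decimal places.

140.60

Strategy A: R₀ = 0.28×232 + 0.12×505 + 0.02×752 = 140.6000
Strategy B: R₀ = 0.50×0 + 0.13×836 + 0.05×106 = 113.9800
Highest R₀: strategy A with 140.6000.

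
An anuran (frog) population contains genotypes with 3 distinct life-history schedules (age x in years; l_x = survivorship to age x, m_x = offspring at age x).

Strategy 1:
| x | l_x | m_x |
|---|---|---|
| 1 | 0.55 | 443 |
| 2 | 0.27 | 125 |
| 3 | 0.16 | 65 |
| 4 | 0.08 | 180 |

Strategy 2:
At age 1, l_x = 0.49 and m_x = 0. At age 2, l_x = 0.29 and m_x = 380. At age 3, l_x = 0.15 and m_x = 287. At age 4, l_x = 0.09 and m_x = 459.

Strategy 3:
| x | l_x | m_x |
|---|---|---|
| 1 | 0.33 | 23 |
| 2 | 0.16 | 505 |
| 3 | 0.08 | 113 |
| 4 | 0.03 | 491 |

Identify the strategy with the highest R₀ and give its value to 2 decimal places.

302.20

Strategy 1: R₀ = 0.55×443 + 0.27×125 + 0.16×65 + 0.08×180 = 302.2000
Strategy 2: R₀ = 0.49×0 + 0.29×380 + 0.15×287 + 0.09×459 = 194.5600
Strategy 3: R₀ = 0.33×23 + 0.16×505 + 0.08×113 + 0.03×491 = 112.1600
Highest R₀: strategy 1 with 302.2000.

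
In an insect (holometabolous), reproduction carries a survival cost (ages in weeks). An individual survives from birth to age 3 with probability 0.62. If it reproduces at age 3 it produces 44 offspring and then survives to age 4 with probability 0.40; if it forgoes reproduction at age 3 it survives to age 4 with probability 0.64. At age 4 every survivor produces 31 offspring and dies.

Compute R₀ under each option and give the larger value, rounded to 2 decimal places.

34.97

breed at age 3: R₀ = 0.62 × (44 + 0.40 × 31) = 0.62 × 56.4000 = 34.9680
delay to age 4: R₀ = 0.62 × (0.64 × 31) = 0.62 × 19.8400 = 12.3008
Higher: breed at age 3 (34.9680).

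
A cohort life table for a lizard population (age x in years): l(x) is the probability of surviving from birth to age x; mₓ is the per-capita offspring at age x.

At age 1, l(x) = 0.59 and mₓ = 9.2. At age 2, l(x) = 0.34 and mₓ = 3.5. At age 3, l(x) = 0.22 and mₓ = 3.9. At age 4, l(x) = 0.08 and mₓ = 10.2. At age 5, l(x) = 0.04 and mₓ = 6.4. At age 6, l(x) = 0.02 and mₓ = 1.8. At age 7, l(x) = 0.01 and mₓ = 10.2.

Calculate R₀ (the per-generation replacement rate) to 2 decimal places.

8.69

R₀ = Σ l(x) mₓ:
  age 1: 0.59 × 9.2 = 5.4280
  age 2: 0.34 × 3.5 = 1.1900
  age 3: 0.22 × 3.9 = 0.8580
  age 4: 0.08 × 10.2 = 0.8160
  age 5: 0.04 × 6.4 = 0.2560
  age 6: 0.02 × 1.8 = 0.0360
  age 7: 0.01 × 10.2 = 0.1020
R₀ = 5.4280 + 1.1900 + 0.8580 + 0.8160 + 0.2560 + 0.0360 + 0.1020 = 8.6860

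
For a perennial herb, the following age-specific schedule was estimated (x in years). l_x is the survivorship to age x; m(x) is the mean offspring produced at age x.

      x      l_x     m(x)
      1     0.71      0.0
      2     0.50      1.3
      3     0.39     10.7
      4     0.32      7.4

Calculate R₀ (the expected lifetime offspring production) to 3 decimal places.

R₀ = Σ l_x m(x):
  age 1: 0.71 × 0.0 = 0.0000
  age 2: 0.50 × 1.3 = 0.6500
  age 3: 0.39 × 10.7 = 4.1730
  age 4: 0.32 × 7.4 = 2.3680
R₀ = 0.0000 + 0.6500 + 4.1730 + 2.3680 = 7.1910

7.191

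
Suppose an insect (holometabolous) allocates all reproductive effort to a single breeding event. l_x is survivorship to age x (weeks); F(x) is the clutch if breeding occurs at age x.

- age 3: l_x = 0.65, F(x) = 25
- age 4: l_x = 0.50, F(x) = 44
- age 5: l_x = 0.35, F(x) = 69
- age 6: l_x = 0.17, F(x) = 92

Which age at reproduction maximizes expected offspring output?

5

Expected offspring if breeding at age x = l_x × F(x):
  age 3: 0.65 × 25 = 16.250
  age 4: 0.50 × 44 = 22.000
  age 5: 0.35 × 69 = 24.150
  age 6: 0.17 × 92 = 15.640
Maximum at age 5 (24.150).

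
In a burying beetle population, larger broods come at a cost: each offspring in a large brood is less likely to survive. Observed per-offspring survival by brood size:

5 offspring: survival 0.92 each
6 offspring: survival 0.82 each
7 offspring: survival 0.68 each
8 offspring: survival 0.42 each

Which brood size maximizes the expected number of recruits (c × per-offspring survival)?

6

Expected recruits = c × s(c):
  c=5: 5 × 0.92 = 4.600
  c=6: 6 × 0.82 = 4.920
  c=7: 7 × 0.68 = 4.760
  c=8: 8 × 0.42 = 3.360
Maximum at c = 6 (4.920 recruits).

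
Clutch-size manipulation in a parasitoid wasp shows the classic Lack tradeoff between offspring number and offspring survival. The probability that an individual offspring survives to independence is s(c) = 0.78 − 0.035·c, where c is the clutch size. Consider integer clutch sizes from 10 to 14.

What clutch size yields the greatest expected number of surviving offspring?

Expected surviving offspring = c × s(c):
  c=10: 10 × 0.430 = 4.300
  c=11: 11 × 0.395 = 4.345
  c=12: 12 × 0.360 = 4.320
  c=13: 13 × 0.325 = 4.225
  c=14: 14 × 0.290 = 4.060
Maximum at c = 11 (4.345 surviving offspring).

11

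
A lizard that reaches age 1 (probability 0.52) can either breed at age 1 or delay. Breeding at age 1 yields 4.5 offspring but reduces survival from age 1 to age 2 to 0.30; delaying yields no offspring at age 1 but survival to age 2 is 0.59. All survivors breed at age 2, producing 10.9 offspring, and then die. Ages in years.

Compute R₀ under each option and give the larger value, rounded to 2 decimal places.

breed at age 1: R₀ = 0.52 × (4.5 + 0.30 × 10.9) = 0.52 × 7.7700 = 4.0404
delay to age 2: R₀ = 0.52 × (0.59 × 10.9) = 0.52 × 6.4310 = 3.3441
Higher: breed at age 1 (4.0404).

4.04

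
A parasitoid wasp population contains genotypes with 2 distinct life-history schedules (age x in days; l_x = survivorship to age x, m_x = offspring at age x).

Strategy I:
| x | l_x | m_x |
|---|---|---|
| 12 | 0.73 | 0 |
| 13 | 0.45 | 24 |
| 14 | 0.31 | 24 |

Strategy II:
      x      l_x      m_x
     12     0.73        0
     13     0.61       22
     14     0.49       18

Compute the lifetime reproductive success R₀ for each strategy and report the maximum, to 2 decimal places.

22.24

Strategy I: R₀ = 0.73×0 + 0.45×24 + 0.31×24 = 18.2400
Strategy II: R₀ = 0.73×0 + 0.61×22 + 0.49×18 = 22.2400
Highest R₀: strategy II with 22.2400.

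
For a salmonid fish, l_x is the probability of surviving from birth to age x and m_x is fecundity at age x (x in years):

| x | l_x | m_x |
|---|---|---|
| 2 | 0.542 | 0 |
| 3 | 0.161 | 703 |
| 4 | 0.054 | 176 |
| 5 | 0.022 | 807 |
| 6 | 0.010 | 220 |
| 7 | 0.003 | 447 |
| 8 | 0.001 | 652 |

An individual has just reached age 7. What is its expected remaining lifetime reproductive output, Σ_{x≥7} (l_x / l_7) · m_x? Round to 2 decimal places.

l_7 = 0.003. Conditional survival from age 7 to x is l_x / l_7.
  x=7: (0.003/0.003) × 447 = 447.0000
  x=8: (0.001/0.003) × 652 = 217.3333
Sum = 447.0000 + 217.3333 = 664.3333

664.33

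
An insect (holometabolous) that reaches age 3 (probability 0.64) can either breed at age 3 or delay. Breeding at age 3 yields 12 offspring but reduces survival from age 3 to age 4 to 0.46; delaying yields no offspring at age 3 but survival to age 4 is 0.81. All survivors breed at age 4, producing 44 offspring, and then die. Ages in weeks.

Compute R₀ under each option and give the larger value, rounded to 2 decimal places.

breed at age 3: R₀ = 0.64 × (12 + 0.46 × 44) = 0.64 × 32.2400 = 20.6336
delay to age 4: R₀ = 0.64 × (0.81 × 44) = 0.64 × 35.6400 = 22.8096
Higher: delay to age 4 (22.8096).

22.81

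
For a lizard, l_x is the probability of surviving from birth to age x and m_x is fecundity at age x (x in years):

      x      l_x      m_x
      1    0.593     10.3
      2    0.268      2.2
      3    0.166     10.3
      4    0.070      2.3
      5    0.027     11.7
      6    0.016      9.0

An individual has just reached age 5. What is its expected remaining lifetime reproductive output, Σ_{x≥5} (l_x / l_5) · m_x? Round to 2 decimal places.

17.03

l_5 = 0.027. Conditional survival from age 5 to x is l_x / l_5.
  x=5: (0.027/0.027) × 11.7 = 11.7000
  x=6: (0.016/0.027) × 9.0 = 5.3333
Sum = 11.7000 + 5.3333 = 17.0333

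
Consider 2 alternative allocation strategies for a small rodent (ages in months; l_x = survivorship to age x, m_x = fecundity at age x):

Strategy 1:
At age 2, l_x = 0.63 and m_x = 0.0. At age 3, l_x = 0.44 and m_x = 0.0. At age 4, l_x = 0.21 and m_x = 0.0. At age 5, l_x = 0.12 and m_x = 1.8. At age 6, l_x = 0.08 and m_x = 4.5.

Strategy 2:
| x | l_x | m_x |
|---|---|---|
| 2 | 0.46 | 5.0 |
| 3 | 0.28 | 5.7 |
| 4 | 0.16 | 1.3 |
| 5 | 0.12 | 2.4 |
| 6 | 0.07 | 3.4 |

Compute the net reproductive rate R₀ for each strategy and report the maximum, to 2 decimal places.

Strategy 1: R₀ = 0.63×0.0 + 0.44×0.0 + 0.21×0.0 + 0.12×1.8 + 0.08×4.5 = 0.5760
Strategy 2: R₀ = 0.46×5.0 + 0.28×5.7 + 0.16×1.3 + 0.12×2.4 + 0.07×3.4 = 4.6300
Highest R₀: strategy 2 with 4.6300.

4.63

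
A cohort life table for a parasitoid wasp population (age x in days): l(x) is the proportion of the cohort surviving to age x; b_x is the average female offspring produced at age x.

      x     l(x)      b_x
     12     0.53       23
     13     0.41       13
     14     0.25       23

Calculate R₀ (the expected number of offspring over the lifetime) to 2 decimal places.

R₀ = Σ l(x) b_x:
  age 12: 0.53 × 23 = 12.1900
  age 13: 0.41 × 13 = 5.3300
  age 14: 0.25 × 23 = 5.7500
R₀ = 12.1900 + 5.3300 + 5.7500 = 23.2700

23.27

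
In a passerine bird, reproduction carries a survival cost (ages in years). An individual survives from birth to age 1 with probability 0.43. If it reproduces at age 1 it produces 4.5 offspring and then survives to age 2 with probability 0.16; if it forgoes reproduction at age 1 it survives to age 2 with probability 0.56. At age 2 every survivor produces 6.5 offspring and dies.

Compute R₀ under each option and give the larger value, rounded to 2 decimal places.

2.38

breed at age 1: R₀ = 0.43 × (4.5 + 0.16 × 6.5) = 0.43 × 5.5400 = 2.3822
delay to age 2: R₀ = 0.43 × (0.56 × 6.5) = 0.43 × 3.6400 = 1.5652
Higher: breed at age 1 (2.3822).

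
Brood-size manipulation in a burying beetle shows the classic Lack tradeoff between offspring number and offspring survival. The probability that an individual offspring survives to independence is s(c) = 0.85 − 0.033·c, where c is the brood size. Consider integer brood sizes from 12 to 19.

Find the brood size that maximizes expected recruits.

13

Expected recruits = c × s(c):
  c=12: 12 × 0.454 = 5.448
  c=13: 13 × 0.421 = 5.473
  c=14: 14 × 0.388 = 5.432
  c=15: 15 × 0.355 = 5.325
  c=16: 16 × 0.322 = 5.152
  c=17: 17 × 0.289 = 4.913
  c=18: 18 × 0.256 = 4.608
  c=19: 19 × 0.223 = 4.237
Maximum at c = 13 (5.473 recruits).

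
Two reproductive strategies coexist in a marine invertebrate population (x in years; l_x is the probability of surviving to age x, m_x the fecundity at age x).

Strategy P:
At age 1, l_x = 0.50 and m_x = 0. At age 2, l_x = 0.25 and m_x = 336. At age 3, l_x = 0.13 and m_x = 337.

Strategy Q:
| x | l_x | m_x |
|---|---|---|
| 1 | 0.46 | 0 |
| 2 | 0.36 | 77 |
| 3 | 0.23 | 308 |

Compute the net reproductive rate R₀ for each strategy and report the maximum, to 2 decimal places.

127.81

Strategy P: R₀ = 0.50×0 + 0.25×336 + 0.13×337 = 127.8100
Strategy Q: R₀ = 0.46×0 + 0.36×77 + 0.23×308 = 98.5600
Highest R₀: strategy P with 127.8100.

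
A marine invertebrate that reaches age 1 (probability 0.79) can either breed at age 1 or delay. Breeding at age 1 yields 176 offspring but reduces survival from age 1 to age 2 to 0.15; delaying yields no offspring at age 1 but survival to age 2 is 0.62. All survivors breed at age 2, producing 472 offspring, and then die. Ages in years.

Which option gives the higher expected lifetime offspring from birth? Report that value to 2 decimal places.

breed at age 1: R₀ = 0.79 × (176 + 0.15 × 472) = 0.79 × 246.8000 = 194.9720
delay to age 2: R₀ = 0.79 × (0.62 × 472) = 0.79 × 292.6400 = 231.1856
Higher: delay to age 2 (231.1856).

231.19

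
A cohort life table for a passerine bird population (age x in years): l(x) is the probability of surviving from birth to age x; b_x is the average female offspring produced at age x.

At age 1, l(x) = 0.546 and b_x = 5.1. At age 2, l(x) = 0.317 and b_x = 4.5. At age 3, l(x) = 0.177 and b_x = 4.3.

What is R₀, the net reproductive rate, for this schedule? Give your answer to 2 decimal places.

4.97

R₀ = Σ l(x) b_x:
  age 1: 0.546 × 5.1 = 2.7846
  age 2: 0.317 × 4.5 = 1.4265
  age 3: 0.177 × 4.3 = 0.7611
R₀ = 2.7846 + 1.4265 + 0.7611 = 4.9722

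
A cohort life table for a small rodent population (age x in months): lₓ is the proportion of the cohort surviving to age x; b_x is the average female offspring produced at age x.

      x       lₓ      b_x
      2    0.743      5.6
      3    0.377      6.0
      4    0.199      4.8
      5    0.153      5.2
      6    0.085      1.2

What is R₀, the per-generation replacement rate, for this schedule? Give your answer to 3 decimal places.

8.276

R₀ = Σ lₓ b_x:
  age 2: 0.743 × 5.6 = 4.1608
  age 3: 0.377 × 6.0 = 2.2620
  age 4: 0.199 × 4.8 = 0.9552
  age 5: 0.153 × 5.2 = 0.7956
  age 6: 0.085 × 1.2 = 0.1020
R₀ = 4.1608 + 2.2620 + 0.9552 + 0.7956 + 0.1020 = 8.2756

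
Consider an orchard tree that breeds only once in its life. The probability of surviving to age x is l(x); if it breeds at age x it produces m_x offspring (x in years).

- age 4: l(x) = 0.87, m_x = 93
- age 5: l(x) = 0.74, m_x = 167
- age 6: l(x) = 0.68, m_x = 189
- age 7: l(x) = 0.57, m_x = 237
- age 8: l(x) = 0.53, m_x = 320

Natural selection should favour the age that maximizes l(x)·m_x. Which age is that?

Expected offspring if breeding at age x = l(x) × m_x:
  age 4: 0.87 × 93 = 80.910
  age 5: 0.74 × 167 = 123.580
  age 6: 0.68 × 189 = 128.520
  age 7: 0.57 × 237 = 135.090
  age 8: 0.53 × 320 = 169.600
Maximum at age 8 (169.600).

8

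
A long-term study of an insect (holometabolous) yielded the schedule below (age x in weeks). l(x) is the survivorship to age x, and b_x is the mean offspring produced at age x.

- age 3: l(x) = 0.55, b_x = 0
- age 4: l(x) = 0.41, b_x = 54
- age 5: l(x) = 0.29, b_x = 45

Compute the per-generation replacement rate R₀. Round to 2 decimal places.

R₀ = Σ l(x) b_x:
  age 3: 0.55 × 0 = 0.0000
  age 4: 0.41 × 54 = 22.1400
  age 5: 0.29 × 45 = 13.0500
R₀ = 0.0000 + 22.1400 + 13.0500 = 35.1900

35.19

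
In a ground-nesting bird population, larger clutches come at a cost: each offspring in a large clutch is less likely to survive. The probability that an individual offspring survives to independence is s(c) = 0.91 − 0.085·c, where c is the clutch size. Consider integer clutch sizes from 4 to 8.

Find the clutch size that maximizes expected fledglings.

5

Expected fledglings = c × s(c):
  c=4: 4 × 0.570 = 2.280
  c=5: 5 × 0.485 = 2.425
  c=6: 6 × 0.400 = 2.400
  c=7: 7 × 0.315 = 2.205
  c=8: 8 × 0.230 = 1.840
Maximum at c = 5 (2.425 fledglings).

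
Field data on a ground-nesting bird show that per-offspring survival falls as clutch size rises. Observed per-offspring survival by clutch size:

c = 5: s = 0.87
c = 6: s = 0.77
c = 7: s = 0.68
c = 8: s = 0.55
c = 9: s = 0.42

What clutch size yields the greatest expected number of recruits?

7

Expected recruits = c × s(c):
  c=5: 5 × 0.87 = 4.350
  c=6: 6 × 0.77 = 4.620
  c=7: 7 × 0.68 = 4.760
  c=8: 8 × 0.55 = 4.400
  c=9: 9 × 0.42 = 3.780
Maximum at c = 7 (4.760 recruits).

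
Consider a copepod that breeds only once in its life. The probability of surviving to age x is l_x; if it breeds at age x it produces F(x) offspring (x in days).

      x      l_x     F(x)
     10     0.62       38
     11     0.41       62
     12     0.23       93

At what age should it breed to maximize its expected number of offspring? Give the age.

Expected offspring if breeding at age x = l_x × F(x):
  age 10: 0.62 × 38 = 23.560
  age 11: 0.41 × 62 = 25.420
  age 12: 0.23 × 93 = 21.390
Maximum at age 11 (25.420).

11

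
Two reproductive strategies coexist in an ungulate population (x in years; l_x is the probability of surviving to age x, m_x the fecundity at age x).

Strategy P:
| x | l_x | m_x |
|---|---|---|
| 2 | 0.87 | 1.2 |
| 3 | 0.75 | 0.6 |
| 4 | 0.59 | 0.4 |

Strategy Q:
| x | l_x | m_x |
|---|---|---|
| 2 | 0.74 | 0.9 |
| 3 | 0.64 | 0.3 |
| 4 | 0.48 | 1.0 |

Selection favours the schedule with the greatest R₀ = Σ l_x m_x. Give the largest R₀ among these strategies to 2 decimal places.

Strategy P: R₀ = 0.87×1.2 + 0.75×0.6 + 0.59×0.4 = 1.7300
Strategy Q: R₀ = 0.74×0.9 + 0.64×0.3 + 0.48×1.0 = 1.3380
Highest R₀: strategy P with 1.7300.

1.73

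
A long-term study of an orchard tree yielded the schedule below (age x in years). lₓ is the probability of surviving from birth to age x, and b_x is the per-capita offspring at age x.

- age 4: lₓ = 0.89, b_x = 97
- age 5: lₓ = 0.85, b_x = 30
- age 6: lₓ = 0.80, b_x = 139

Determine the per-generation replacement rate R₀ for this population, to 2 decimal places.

R₀ = Σ lₓ b_x:
  age 4: 0.89 × 97 = 86.3300
  age 5: 0.85 × 30 = 25.5000
  age 6: 0.80 × 139 = 111.2000
R₀ = 86.3300 + 25.5000 + 111.2000 = 223.0300

223.03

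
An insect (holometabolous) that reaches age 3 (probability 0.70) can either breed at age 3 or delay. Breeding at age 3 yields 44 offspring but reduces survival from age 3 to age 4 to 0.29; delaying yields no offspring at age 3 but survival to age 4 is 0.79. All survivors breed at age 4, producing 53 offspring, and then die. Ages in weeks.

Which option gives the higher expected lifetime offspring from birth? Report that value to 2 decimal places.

41.56

breed at age 3: R₀ = 0.70 × (44 + 0.29 × 53) = 0.70 × 59.3700 = 41.5590
delay to age 4: R₀ = 0.70 × (0.79 × 53) = 0.70 × 41.8700 = 29.3090
Higher: breed at age 3 (41.5590).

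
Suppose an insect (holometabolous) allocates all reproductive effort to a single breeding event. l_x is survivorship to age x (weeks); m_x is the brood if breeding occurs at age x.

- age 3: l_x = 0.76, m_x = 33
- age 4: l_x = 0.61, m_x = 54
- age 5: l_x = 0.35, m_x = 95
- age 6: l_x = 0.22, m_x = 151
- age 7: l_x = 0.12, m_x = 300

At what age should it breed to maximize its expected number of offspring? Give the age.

Expected offspring if breeding at age x = l_x × m_x:
  age 3: 0.76 × 33 = 25.080
  age 4: 0.61 × 54 = 32.940
  age 5: 0.35 × 95 = 33.250
  age 6: 0.22 × 151 = 33.220
  age 7: 0.12 × 300 = 36.000
Maximum at age 7 (36.000).

7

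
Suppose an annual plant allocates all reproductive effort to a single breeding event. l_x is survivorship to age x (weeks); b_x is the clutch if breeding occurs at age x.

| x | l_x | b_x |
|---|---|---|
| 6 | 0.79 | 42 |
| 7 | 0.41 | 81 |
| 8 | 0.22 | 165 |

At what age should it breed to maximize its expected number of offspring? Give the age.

8

Expected offspring if breeding at age x = l_x × b_x:
  age 6: 0.79 × 42 = 33.180
  age 7: 0.41 × 81 = 33.210
  age 8: 0.22 × 165 = 36.300
Maximum at age 8 (36.300).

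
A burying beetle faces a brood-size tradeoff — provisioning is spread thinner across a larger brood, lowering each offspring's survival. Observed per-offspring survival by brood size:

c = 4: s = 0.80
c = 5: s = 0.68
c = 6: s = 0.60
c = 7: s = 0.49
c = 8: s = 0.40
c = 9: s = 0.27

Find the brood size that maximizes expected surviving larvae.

6

Expected surviving larvae = c × s(c):
  c=4: 4 × 0.80 = 3.200
  c=5: 5 × 0.68 = 3.400
  c=6: 6 × 0.60 = 3.600
  c=7: 7 × 0.49 = 3.430
  c=8: 8 × 0.40 = 3.200
  c=9: 9 × 0.27 = 2.430
Maximum at c = 6 (3.600 surviving larvae).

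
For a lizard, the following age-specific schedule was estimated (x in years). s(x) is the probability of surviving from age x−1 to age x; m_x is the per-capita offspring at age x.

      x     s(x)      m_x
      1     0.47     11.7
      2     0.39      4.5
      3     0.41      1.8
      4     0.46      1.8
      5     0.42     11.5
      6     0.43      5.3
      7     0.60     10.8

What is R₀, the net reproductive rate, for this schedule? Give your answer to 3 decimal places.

6.762

Survivorship from birth: l_x = s_1·s_2·…·s_x.
  l_1 = 0.47000
  l_2 = 0.18330
  l_3 = 0.07515
  l_4 = 0.03457
  l_5 = 0.01452
  l_6 = 0.00624
  l_7 = 0.00375
R₀ = Σ l_x m_x:
  age 1: 0.47000 × 11.7 = 5.4990
  age 2: 0.18330 × 4.5 = 0.8248
  age 3: 0.07515 × 1.8 = 0.1353
  age 4: 0.03457 × 1.8 = 0.0622
  age 5: 0.01452 × 11.5 = 0.1670
  age 6: 0.00624 × 5.3 = 0.0331
  age 7: 0.00375 × 10.8 = 0.0405
R₀ = 5.4990 + 0.8248 + 0.1353 + 0.0622 + 0.1670 + 0.0331 + 0.0405 = 6.7619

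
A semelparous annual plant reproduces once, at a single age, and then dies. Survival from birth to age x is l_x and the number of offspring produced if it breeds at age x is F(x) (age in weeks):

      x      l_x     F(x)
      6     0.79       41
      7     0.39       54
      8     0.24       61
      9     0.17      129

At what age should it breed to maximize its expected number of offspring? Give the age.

6

Expected offspring if breeding at age x = l_x × F(x):
  age 6: 0.79 × 41 = 32.390
  age 7: 0.39 × 54 = 21.060
  age 8: 0.24 × 61 = 14.640
  age 9: 0.17 × 129 = 21.930
Maximum at age 6 (32.390).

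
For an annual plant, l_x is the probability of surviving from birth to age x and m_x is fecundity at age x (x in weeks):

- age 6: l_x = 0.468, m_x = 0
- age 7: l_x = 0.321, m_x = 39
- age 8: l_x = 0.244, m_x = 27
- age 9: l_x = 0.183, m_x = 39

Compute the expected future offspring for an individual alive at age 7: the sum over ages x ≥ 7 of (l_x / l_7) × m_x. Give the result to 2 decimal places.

l_7 = 0.321. Conditional survival from age 7 to x is l_x / l_7.
  x=7: (0.321/0.321) × 39 = 39.0000
  x=8: (0.244/0.321) × 27 = 20.5234
  x=9: (0.183/0.321) × 39 = 22.2336
Sum = 39.0000 + 20.5234 + 22.2336 = 81.7570

81.76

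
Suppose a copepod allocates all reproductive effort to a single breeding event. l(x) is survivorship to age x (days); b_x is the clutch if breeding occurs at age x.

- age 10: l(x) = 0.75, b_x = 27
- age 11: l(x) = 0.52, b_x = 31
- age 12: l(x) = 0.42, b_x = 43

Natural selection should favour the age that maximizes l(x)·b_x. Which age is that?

10

Expected offspring if breeding at age x = l(x) × b_x:
  age 10: 0.75 × 27 = 20.250
  age 11: 0.52 × 31 = 16.120
  age 12: 0.42 × 43 = 18.060
Maximum at age 10 (20.250).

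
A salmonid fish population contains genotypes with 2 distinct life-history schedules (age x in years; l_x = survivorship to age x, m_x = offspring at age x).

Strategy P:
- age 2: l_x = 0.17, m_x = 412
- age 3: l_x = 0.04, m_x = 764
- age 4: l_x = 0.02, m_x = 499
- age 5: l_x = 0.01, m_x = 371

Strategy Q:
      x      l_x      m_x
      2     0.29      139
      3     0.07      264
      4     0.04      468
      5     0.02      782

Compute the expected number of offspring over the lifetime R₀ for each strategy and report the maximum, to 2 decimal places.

Strategy P: R₀ = 0.17×412 + 0.04×764 + 0.02×499 + 0.01×371 = 114.2900
Strategy Q: R₀ = 0.29×139 + 0.07×264 + 0.04×468 + 0.02×782 = 93.1500
Highest R₀: strategy P with 114.2900.

114.29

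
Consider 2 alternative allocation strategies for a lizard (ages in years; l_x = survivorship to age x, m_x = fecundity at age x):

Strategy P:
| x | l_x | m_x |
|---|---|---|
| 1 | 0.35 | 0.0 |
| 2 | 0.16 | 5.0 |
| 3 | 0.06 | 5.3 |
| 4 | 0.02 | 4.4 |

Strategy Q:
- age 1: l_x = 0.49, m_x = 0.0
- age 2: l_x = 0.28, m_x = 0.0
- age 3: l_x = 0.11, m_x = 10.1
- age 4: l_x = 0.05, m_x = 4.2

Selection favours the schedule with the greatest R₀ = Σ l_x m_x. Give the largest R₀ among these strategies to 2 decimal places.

1.32

Strategy P: R₀ = 0.35×0.0 + 0.16×5.0 + 0.06×5.3 + 0.02×4.4 = 1.2060
Strategy Q: R₀ = 0.49×0.0 + 0.28×0.0 + 0.11×10.1 + 0.05×4.2 = 1.3210
Highest R₀: strategy Q with 1.3210.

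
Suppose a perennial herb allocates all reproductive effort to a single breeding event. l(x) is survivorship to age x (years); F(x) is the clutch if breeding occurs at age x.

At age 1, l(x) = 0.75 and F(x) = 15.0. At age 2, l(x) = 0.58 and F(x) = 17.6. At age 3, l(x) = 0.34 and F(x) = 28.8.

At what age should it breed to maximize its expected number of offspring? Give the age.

Expected offspring if breeding at age x = l(x) × F(x):
  age 1: 0.75 × 15.0 = 11.250
  age 2: 0.58 × 17.6 = 10.208
  age 3: 0.34 × 28.8 = 9.792
Maximum at age 1 (11.250).

1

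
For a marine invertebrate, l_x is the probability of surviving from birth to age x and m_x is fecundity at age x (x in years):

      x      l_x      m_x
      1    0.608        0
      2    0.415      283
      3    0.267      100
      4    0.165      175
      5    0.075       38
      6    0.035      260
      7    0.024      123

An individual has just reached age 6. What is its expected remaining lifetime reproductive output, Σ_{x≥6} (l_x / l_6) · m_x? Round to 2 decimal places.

l_6 = 0.035. Conditional survival from age 6 to x is l_x / l_6.
  x=6: (0.035/0.035) × 260 = 260.0000
  x=7: (0.024/0.035) × 123 = 84.3429
Sum = 260.0000 + 84.3429 = 344.3429

344.34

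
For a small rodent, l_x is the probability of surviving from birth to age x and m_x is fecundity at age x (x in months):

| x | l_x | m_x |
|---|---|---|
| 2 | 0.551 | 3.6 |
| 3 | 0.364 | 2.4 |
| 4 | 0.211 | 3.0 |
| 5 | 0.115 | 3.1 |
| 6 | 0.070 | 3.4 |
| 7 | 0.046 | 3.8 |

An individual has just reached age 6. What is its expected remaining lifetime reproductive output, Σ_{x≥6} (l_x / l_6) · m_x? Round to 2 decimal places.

l_6 = 0.070. Conditional survival from age 6 to x is l_x / l_6.
  x=6: (0.070/0.070) × 3.4 = 3.4000
  x=7: (0.046/0.070) × 3.8 = 2.4971
Sum = 3.4000 + 2.4971 = 5.8971

5.90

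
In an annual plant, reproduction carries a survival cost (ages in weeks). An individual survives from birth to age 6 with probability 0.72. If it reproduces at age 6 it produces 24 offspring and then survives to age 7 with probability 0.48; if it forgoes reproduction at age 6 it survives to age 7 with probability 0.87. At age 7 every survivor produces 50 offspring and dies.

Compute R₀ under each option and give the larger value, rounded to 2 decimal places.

34.56

breed at age 6: R₀ = 0.72 × (24 + 0.48 × 50) = 0.72 × 48.0000 = 34.5600
delay to age 7: R₀ = 0.72 × (0.87 × 50) = 0.72 × 43.5000 = 31.3200
Higher: breed at age 6 (34.5600).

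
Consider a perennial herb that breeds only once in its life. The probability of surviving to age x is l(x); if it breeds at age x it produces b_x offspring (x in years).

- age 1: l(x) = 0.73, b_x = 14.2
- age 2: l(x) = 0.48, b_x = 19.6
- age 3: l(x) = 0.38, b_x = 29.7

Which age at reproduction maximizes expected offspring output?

Expected offspring if breeding at age x = l(x) × b_x:
  age 1: 0.73 × 14.2 = 10.366
  age 2: 0.48 × 19.6 = 9.408
  age 3: 0.38 × 29.7 = 11.286
Maximum at age 3 (11.286).

3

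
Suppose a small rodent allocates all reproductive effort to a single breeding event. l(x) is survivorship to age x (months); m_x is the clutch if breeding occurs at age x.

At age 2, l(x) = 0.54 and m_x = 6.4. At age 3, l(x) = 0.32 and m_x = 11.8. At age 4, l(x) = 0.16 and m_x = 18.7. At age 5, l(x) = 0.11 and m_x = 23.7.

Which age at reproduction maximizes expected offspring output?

3

Expected offspring if breeding at age x = l(x) × m_x:
  age 2: 0.54 × 6.4 = 3.456
  age 3: 0.32 × 11.8 = 3.776
  age 4: 0.16 × 18.7 = 2.992
  age 5: 0.11 × 23.7 = 2.607
Maximum at age 3 (3.776).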